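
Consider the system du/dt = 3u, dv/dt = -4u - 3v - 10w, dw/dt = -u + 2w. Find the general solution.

Coefficient matrix A = [[3, 0, 0], [-4, -3, -10], [-1, 0, 2]].
det(A - λI) = 0 gives eigenvalues λ = 3, -3, 2.
For λ=3: eigenvector (1,1,-1).
For λ=-3: eigenvector (0,1,0).
For λ=2: eigenvector (0,-2,1).
General solution: C_1e^(3t)(1,1,-1) + C_2e^(-3t)(0,1,0) + C_3e^(2t)(0,-2,1).

u(t) = C_1e^(3t), v(t) = C_1e^(3t) + C_2e^(-3t) - 2C_3e^(2t), w(t) = -C_1e^(3t) + C_3e^(2t)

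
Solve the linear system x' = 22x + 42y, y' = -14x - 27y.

x(t) = 3c_1e^(-6t) - 2c_2e^(t), y(t) = -2c_1e^(-6t) + c_2e^(t)

Coefficient matrix A = [[22, 42], [-14, -27]].
Characteristic polynomial det(A - λI) = λ^2 + 5λ - 6 = 0.
Eigenvalues λ = -6, 1.
For λ=-6: (A-λI) row 1 is [28, 42], so an eigenvector is (3, -2).
For λ=1: (A-λI) row 1 is [21, 42], so an eigenvector is (-2, 1).
General solution: c_1e^(-6t)(3,-2) + c_2e^(t)(-2,1).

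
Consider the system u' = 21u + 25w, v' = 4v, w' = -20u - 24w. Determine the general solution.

u(t) = 5C_1e^(t) - C_3e^(-4t), v(t) = C_2e^(4t), w(t) = -4C_1e^(t) + C_3e^(-4t)

Coefficient matrix A = [[21, 0, 25], [0, 4, 0], [-20, 0, -24]].
det(A - λI) = 0 gives eigenvalues λ = 1, 4, -4.
For λ=1: eigenvector (5,0,-4).
For λ=4: eigenvector (0,1,0).
For λ=-4: eigenvector (-1,0,1).
General solution: C_1e^(t)(5,0,-4) + C_2e^(4t)(0,1,0) + C_3e^(-4t)(-1,0,1).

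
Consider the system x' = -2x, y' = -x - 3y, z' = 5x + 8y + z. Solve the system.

x(t) = K_1e^(-2t), y(t) = -K_1e^(-2t) + K_2e^(-3t), z(t) = K_1e^(-2t) - 2K_2e^(-3t) + K_3e^(t)

Coefficient matrix A = [[-2, 0, 0], [-1, -3, 0], [5, 8, 1]].
det(A - λI) = 0 gives eigenvalues λ = -2, -3, 1.
For λ=-2: eigenvector (1,-1,1).
For λ=-3: eigenvector (0,1,-2).
For λ=1: eigenvector (0,0,1).
General solution: K_1e^(-2t)(1,-1,1) + K_2e^(-3t)(0,1,-2) + K_3e^(t)(0,0,1).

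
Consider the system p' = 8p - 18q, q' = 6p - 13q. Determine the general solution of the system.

Coefficient matrix A = [[8, -18], [6, -13]].
Characteristic polynomial det(A - λI) = λ^2 + 5λ + 4 = 0.
Eigenvalues λ = -1, -4.
For λ=-1: (A-λI) row 1 is [9, -18], so an eigenvector is (-2, -1).
For λ=-4: (A-λI) row 1 is [12, -18], so an eigenvector is (3, 2).
General solution: C_1e^(-t)(-2,-1) + C_2e^(-4t)(3,2).

p(t) = -2C_1e^(-t) + 3C_2e^(-4t), q(t) = -C_1e^(-t) + 2C_2e^(-4t)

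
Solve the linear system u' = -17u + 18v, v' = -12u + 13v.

u(t) = 3c_1e^(-5t) - c_2e^(t), v(t) = 2c_1e^(-5t) - c_2e^(t)

Coefficient matrix A = [[-17, 18], [-12, 13]].
Characteristic polynomial det(A - λI) = λ^2 + 4λ - 5 = 0.
Eigenvalues λ = -5, 1.
For λ=-5: (A-λI) row 1 is [-12, 18], so an eigenvector is (3, 2).
For λ=1: (A-λI) row 1 is [-18, 18], so an eigenvector is (-1, -1).
General solution: c_1e^(-5t)(3,2) + c_2e^(t)(-1,-1).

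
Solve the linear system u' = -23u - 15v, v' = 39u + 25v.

Coefficient matrix A = [[-23, -15], [39, 25]].
Characteristic polynomial det(A - λI) = λ^2 - 2λ + 10 = 0.
Eigenvalues λ = 1 ± 3i (complex conjugate pair).
For λ=1+3i: an eigenvector is (-1,2) - i(-2,3) = (-1 + 2i, 2 - 3i).
A real fundamental pair from Re and Im of e^((1+3i)t)v: X_1 = e^(t)(cos(3t)·(-1,2) + sin(3t)·(-2,3)), X_2 = e^(t)(sin(3t)·(-1,2) - cos(3t)·(-2,3)).
General solution: K_1X_1 + K_2X_2.

u(t) = -2K_1e^(t)sin(3t) - K_1e^(t)cos(3t) - K_2e^(t)sin(3t) + 2K_2e^(t)cos(3t), v(t) = 3K_1e^(t)sin(3t) + 2K_1e^(t)cos(3t) + 2K_2e^(t)sin(3t) - 3K_2e^(t)cos(3t)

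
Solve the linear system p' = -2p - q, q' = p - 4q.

p(t) = -C_1e^(-3t) - C_2te^(-3t) + C_2e^(-3t), q(t) = -C_1e^(-3t) - C_2te^(-3t) + 2C_2e^(-3t)

Coefficient matrix A = [[-2, -1], [1, -4]].
Characteristic polynomial det(A - λI) = λ^2 + 6λ + 9 = 0.
Single eigenvalue λ = -3 with algebraic multiplicity 2.
Eigenvector v = (-1,-1); generalized eigenvector w with (A-λI)w=v is (1,2).
General solution: e^(-3t)[C_1·v + C_2·(t·v + w)].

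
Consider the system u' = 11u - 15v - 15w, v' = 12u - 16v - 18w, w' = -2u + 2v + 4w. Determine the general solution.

u(t) = 3C_1e^(t) + C_2e^(-4t), v(t) = C_2e^(-4t) - C_3e^(2t), w(t) = 2C_1e^(t) + C_3e^(2t)

Coefficient matrix A = [[11, -15, -15], [12, -16, -18], [-2, 2, 4]].
det(A - λI) = 0 gives eigenvalues λ = 1, -4, 2.
For λ=1: eigenvector (3,0,2).
For λ=-4: eigenvector (1,1,0).
For λ=2: eigenvector (0,-1,1).
General solution: C_1e^(t)(3,0,2) + C_2e^(-4t)(1,1,0) + C_3e^(2t)(0,-1,1).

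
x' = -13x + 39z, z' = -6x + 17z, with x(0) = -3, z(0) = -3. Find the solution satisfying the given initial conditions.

Coefficient matrix A = [[-13, 39], [-6, 17]].
Characteristic polynomial det(A - λI) = λ^2 - 4λ + 13 = 0.
Eigenvalues λ = 2 ± 3i (complex conjugate pair).
For λ=2+3i: an eigenvector is (-2,-1) - i(-3,-1) = (-2 + 3i, -1 + i).
A real fundamental pair from Re and Im of e^((2+3i)t)v: X_1 = e^(2t)(cos(3t)·(-2,-1) + sin(3t)·(-3,-1)), X_2 = e^(2t)(sin(3t)·(-2,-1) - cos(3t)·(-3,-1)).
General solution: c_1X_1 + c_2X_2.
Applying x(0)=-3, z(0)=-3 gives c_1=6, c_2=3.

x(t) = -24e^(2t)sin(3t) - 3e^(2t)cos(3t), z(t) = -9e^(2t)sin(3t) - 3e^(2t)cos(3t)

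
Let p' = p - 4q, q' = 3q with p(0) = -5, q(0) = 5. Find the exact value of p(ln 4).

-620

A = [[1,-4],[0,3]]; eigenvalues λ = 1, 3.
Eigenvectors: (-1,0) for λ=1, (2,-1) for λ=3.
From the initial condition, c_1 = -5, c_2 = -5.
p(ln 4) = (-5)(4^1)(-1) + (-5)(4^3)(2) = -620.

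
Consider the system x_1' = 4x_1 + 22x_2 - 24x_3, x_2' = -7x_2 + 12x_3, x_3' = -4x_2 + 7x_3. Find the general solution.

Coefficient matrix A = [[4, 22, -24], [0, -7, 12], [0, -4, 7]].
det(A - λI) = 0 gives eigenvalues λ = 4, -1, 1.
For λ=4: eigenvector (1,0,0).
For λ=-1: eigenvector (-4,2,1).
For λ=1: eigenvector (-6,3,2).
General solution: K_1e^(4t)(1,0,0) + K_2e^(-t)(-4,2,1) + K_3e^(t)(-6,3,2).

x_1(t) = K_1e^(4t) - 4K_2e^(-t) - 6K_3e^(t), x_2(t) = 2K_2e^(-t) + 3K_3e^(t), x_3(t) = K_2e^(-t) + 2K_3e^(t)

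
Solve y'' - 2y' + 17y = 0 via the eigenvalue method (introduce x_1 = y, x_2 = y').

Let x_1 = y, x_2 = y'. Then x_1' = x_2 and x_2' = -17x_1 + 2x_2.
A = [[0,1],[-17,2]]; det(A-λI) = λ^2 - 2λ + 17.
Eigenvalues λ = 1 ± 4i.

y(t) = C_1e^(t)cos(4t) + C_2e^(t)sin(4t)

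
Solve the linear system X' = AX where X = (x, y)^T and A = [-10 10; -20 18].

x(t) = c_1e^(4t)sin(2t) + 2c_1e^(4t)cos(2t) + 2c_2e^(4t)sin(2t) - c_2e^(4t)cos(2t), y(t) = c_1e^(4t)sin(2t) + 3c_1e^(4t)cos(2t) + 3c_2e^(4t)sin(2t) - c_2e^(4t)cos(2t)

Coefficient matrix A = [[-10, 10], [-20, 18]].
Characteristic polynomial det(A - λI) = λ^2 - 8λ + 20 = 0.
Eigenvalues λ = 4 ± 2i (complex conjugate pair).
For λ=4+2i: an eigenvector is (2,3) - i(1,1) = (2 - i, 3 - i).
A real fundamental pair from Re and Im of e^((4+2i)t)v: X_1 = e^(4t)(cos(2t)·(2,3) + sin(2t)·(1,1)), X_2 = e^(4t)(sin(2t)·(2,3) - cos(2t)·(1,1)).
General solution: c_1X_1 + c_2X_2.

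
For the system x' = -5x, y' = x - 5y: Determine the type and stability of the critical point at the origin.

stable improper node

A = [[-5,0],[1,-5]]; det(A-λI) = λ^2 + 10λ + 25.
repeated λ = -5 with a single eigenvector.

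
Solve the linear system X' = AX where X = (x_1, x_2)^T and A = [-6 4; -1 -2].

x_1(t) = -2K_1e^(-4t) - 2K_2te^(-4t) - K_2e^(-4t), x_2(t) = -K_1e^(-4t) - K_2te^(-4t) - K_2e^(-4t)

Coefficient matrix A = [[-6, 4], [-1, -2]].
Characteristic polynomial det(A - λI) = λ^2 + 8λ + 16 = 0.
Single eigenvalue λ = -4 with algebraic multiplicity 2.
Eigenvector v = (-2,-1); generalized eigenvector w with (A-λI)w=v is (-1,-1).
General solution: e^(-4t)[K_1·v + K_2·(t·v + w)].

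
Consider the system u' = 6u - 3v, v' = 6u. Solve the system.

u(t) = C_1e^(3t)sin(3t) - C_2e^(3t)cos(3t), v(t) = C_1e^(3t)sin(3t) - C_1e^(3t)cos(3t) - C_2e^(3t)sin(3t) - C_2e^(3t)cos(3t)

Coefficient matrix A = [[6, -3], [6, 0]].
Characteristic polynomial det(A - λI) = λ^2 - 6λ + 18 = 0.
Eigenvalues λ = 3 ± 3i (complex conjugate pair).
For λ=3+3i: an eigenvector is (0,-1) - i(1,1) = (0 - i, -1 - i).
A real fundamental pair from Re and Im of e^((3+3i)t)v: X_1 = e^(3t)(cos(3t)·(0,-1) + sin(3t)·(1,1)), X_2 = e^(3t)(sin(3t)·(0,-1) - cos(3t)·(1,1)).
General solution: C_1X_1 + C_2X_2.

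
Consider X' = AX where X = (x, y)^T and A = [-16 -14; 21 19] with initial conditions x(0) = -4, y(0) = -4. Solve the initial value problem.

x(t) = 16e^(5t) - 20e^(-2t), y(t) = -24e^(5t) + 20e^(-2t)

Coefficient matrix A = [[-16, -14], [21, 19]].
Characteristic polynomial det(A - λI) = λ^2 - 3λ - 10 = 0.
Eigenvalues λ = -2, 5.
For λ=-2: (A-λI) row 1 is [-14, -14], so an eigenvector is (1, -1).
For λ=5: (A-λI) row 1 is [-21, -14], so an eigenvector is (2, -3).
General solution: C_1e^(-2t)(1,-1) + C_2e^(5t)(2,-3).
Applying x(0)=-4, y(0)=-4 gives C_1=-20, C_2=8.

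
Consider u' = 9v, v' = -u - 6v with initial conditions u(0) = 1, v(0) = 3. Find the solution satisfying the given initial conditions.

u(t) = 30te^(-3t) + e^(-3t), v(t) = -10te^(-3t) + 3e^(-3t)

Coefficient matrix A = [[0, 9], [-1, -6]].
Characteristic polynomial det(A - λI) = λ^2 + 6λ + 9 = 0.
Single eigenvalue λ = -3 with algebraic multiplicity 2.
Eigenvector v = (3,-1); generalized eigenvector w with (A-λI)w=v is (-2,1).
General solution: e^(-3t)[C_1·v + C_2·(t·v + w)].
Applying u(0)=1, v(0)=3 gives C_1=7, C_2=10.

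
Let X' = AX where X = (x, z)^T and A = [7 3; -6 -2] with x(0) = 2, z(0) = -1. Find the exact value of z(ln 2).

-44

A = [[7,3],[-6,-2]]; eigenvalues λ = 4, 1.
Eigenvectors: (-1,1) for λ=4, (1,-2) for λ=1.
From the initial condition, c_1 = -3, c_2 = -1.
z(ln 2) = (-3)(2^4)(1) + (-1)(2^1)(-2) = -44.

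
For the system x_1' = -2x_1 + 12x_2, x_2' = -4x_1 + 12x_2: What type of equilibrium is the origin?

A = [[-2,12],[-4,12]]; det(A-λI) = λ^2 - 10λ + 24.
λ = 6, 4: both positive.

unstable node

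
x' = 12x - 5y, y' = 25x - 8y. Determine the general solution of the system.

Coefficient matrix A = [[12, -5], [25, -8]].
Characteristic polynomial det(A - λI) = λ^2 - 4λ + 29 = 0.
Eigenvalues λ = 2 ± 5i (complex conjugate pair).
For λ=2+5i: an eigenvector is (0,-1) - i(1,2) = (0 - i, -1 - 2i).
A real fundamental pair from Re and Im of e^((2+5i)t)v: X_1 = e^(2t)(cos(5t)·(0,-1) + sin(5t)·(1,2)), X_2 = e^(2t)(sin(5t)·(0,-1) - cos(5t)·(1,2)).
General solution: K_1X_1 + K_2X_2.

x(t) = K_1e^(2t)sin(5t) - K_2e^(2t)cos(5t), y(t) = 2K_1e^(2t)sin(5t) - K_1e^(2t)cos(5t) - K_2e^(2t)sin(5t) - 2K_2e^(2t)cos(5t)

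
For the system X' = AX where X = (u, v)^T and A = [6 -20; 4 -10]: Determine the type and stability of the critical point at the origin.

stable spiral

A = [[6,-20],[4,-10]]; det(A-λI) = λ^2 + 4λ + 20.
λ = -2 ± 4i: negative real part.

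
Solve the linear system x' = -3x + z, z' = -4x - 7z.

x(t) = C_1e^(-5t) + C_2te^(-5t) - C_2e^(-5t), z(t) = -2C_1e^(-5t) - 2C_2te^(-5t) + 3C_2e^(-5t)

Coefficient matrix A = [[-3, 1], [-4, -7]].
Characteristic polynomial det(A - λI) = λ^2 + 10λ + 25 = 0.
Single eigenvalue λ = -5 with algebraic multiplicity 2.
Eigenvector v = (1,-2); generalized eigenvector w with (A-λI)w=v is (-1,3).
General solution: e^(-5t)[C_1·v + C_2·(t·v + w)].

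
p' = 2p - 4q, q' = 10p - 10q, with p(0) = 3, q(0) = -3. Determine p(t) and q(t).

Coefficient matrix A = [[2, -4], [10, -10]].
Characteristic polynomial det(A - λI) = λ^2 + 8λ + 20 = 0.
Eigenvalues λ = -4 ± 2i (complex conjugate pair).
For λ=-4+2i: an eigenvector is (1,2) - i(-1,-1) = (1 + i, 2 + i).
A real fundamental pair from Re and Im of e^((-4+2i)t)v: X_1 = e^(-4t)(cos(2t)·(1,2) + sin(2t)·(-1,-1)), X_2 = e^(-4t)(sin(2t)·(1,2) - cos(2t)·(-1,-1)).
General solution: C_1X_1 + C_2X_2.
Applying p(0)=3, q(0)=-3 gives C_1=-6, C_2=9.

p(t) = 15e^(-4t)sin(2t) + 3e^(-4t)cos(2t), q(t) = 24e^(-4t)sin(2t) - 3e^(-4t)cos(2t)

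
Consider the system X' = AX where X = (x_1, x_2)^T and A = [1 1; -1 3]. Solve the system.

Coefficient matrix A = [[1, 1], [-1, 3]].
Characteristic polynomial det(A - λI) = λ^2 - 4λ + 4 = 0.
Single eigenvalue λ = 2 with algebraic multiplicity 2.
Eigenvector v = (1,1); generalized eigenvector w with (A-λI)w=v is (-2,-1).
General solution: e^(2t)[c_1·v + c_2·(t·v + w)].

x_1(t) = c_1e^(2t) + c_2te^(2t) - 2c_2e^(2t), x_2(t) = c_1e^(2t) + c_2te^(2t) - c_2e^(2t)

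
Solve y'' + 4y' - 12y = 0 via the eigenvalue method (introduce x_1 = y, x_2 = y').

Let x_1 = y, x_2 = y'. Then x_1' = x_2 and x_2' = 12x_1 - 4x_2.
A = [[0,1],[12,-4]]; det(A-λI) = λ^2 + 4λ - 12.
Eigenvalues λ = 2, -6 with eigenvectors (1,2), (1,-6).

y(t) = C_1e^(2t) + C_2e^(-6t)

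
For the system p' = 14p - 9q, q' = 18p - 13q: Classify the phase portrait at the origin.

A = [[14,-9],[18,-13]]; det(A-λI) = λ^2 - λ - 20.
λ = 5, -4: opposite signs.

saddle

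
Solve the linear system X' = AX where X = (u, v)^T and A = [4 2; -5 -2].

Coefficient matrix A = [[4, 2], [-5, -2]].
Characteristic polynomial det(A - λI) = λ^2 - 2λ + 2 = 0.
Eigenvalues λ = 1 ± i (complex conjugate pair).
For λ=1+i: an eigenvector is (-1,1) - i(-1,2) = (-1 + i, 1 - 2i).
A real fundamental pair from Re and Im of e^((1+i)t)v: X_1 = e^(t)(cos(t)·(-1,1) + sin(t)·(-1,2)), X_2 = e^(t)(sin(t)·(-1,1) - cos(t)·(-1,2)).
General solution: K_1X_1 + K_2X_2.

u(t) = -K_1e^(t)sin(t) - K_1e^(t)cos(t) - K_2e^(t)sin(t) + K_2e^(t)cos(t), v(t) = 2K_1e^(t)sin(t) + K_1e^(t)cos(t) + K_2e^(t)sin(t) - 2K_2e^(t)cos(t)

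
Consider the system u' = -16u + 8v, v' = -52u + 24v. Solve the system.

Coefficient matrix A = [[-16, 8], [-52, 24]].
Characteristic polynomial det(A - λI) = λ^2 - 8λ + 32 = 0.
Eigenvalues λ = 4 ± 4i (complex conjugate pair).
For λ=4+4i: an eigenvector is (-1,-3) - i(-1,-2) = (-1 + i, -3 + 2i).
A real fundamental pair from Re and Im of e^((4+4i)t)v: X_1 = e^(4t)(cos(4t)·(-1,-3) + sin(4t)·(-1,-2)), X_2 = e^(4t)(sin(4t)·(-1,-3) - cos(4t)·(-1,-2)).
General solution: c_1X_1 + c_2X_2.

u(t) = -c_1e^(4t)sin(4t) - c_1e^(4t)cos(4t) - c_2e^(4t)sin(4t) + c_2e^(4t)cos(4t), v(t) = -2c_1e^(4t)sin(4t) - 3c_1e^(4t)cos(4t) - 3c_2e^(4t)sin(4t) + 2c_2e^(4t)cos(4t)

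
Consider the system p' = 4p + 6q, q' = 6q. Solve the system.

p(t) = 3K_1e^(6t) + K_2e^(4t), q(t) = K_1e^(6t)

Coefficient matrix A = [[4, 6], [0, 6]].
Characteristic polynomial det(A - λI) = λ^2 - 10λ + 24 = 0.
Eigenvalues λ = 6, 4.
For λ=6: (A-λI) row 1 is [-2, 6], so an eigenvector is (3, 1).
For λ=4: (A-λI) row 1 is [0, 6], so an eigenvector is (1, 0).
General solution: K_1e^(6t)(3,1) + K_2e^(4t)(1,0).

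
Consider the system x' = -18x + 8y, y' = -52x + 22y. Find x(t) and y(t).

Coefficient matrix A = [[-18, 8], [-52, 22]].
Characteristic polynomial det(A - λI) = λ^2 - 4λ + 20 = 0.
Eigenvalues λ = 2 ± 4i (complex conjugate pair).
For λ=2+4i: an eigenvector is (1,3) - i(1,2) = (1 - i, 3 - 2i).
A real fundamental pair from Re and Im of e^((2+4i)t)v: X_1 = e^(2t)(cos(4t)·(1,3) + sin(4t)·(1,2)), X_2 = e^(2t)(sin(4t)·(1,3) - cos(4t)·(1,2)).
General solution: K_1X_1 + K_2X_2.

x(t) = K_1e^(2t)sin(4t) + K_1e^(2t)cos(4t) + K_2e^(2t)sin(4t) - K_2e^(2t)cos(4t), y(t) = 2K_1e^(2t)sin(4t) + 3K_1e^(2t)cos(4t) + 3K_2e^(2t)sin(4t) - 2K_2e^(2t)cos(4t)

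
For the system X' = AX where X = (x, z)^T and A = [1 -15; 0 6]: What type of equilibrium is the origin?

unstable node

A = [[1,-15],[0,6]]; det(A-λI) = λ^2 - 7λ + 6.
λ = 1, 6: both positive.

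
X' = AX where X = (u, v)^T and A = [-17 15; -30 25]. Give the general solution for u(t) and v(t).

u(t) = 2c_1e^(4t)sin(3t) - c_1e^(4t)cos(3t) - c_2e^(4t)sin(3t) - 2c_2e^(4t)cos(3t), v(t) = 3c_1e^(4t)sin(3t) - c_1e^(4t)cos(3t) - c_2e^(4t)sin(3t) - 3c_2e^(4t)cos(3t)

Coefficient matrix A = [[-17, 15], [-30, 25]].
Characteristic polynomial det(A - λI) = λ^2 - 8λ + 25 = 0.
Eigenvalues λ = 4 ± 3i (complex conjugate pair).
For λ=4+3i: an eigenvector is (-1,-1) - i(2,3) = (-1 - 2i, -1 - 3i).
A real fundamental pair from Re and Im of e^((4+3i)t)v: X_1 = e^(4t)(cos(3t)·(-1,-1) + sin(3t)·(2,3)), X_2 = e^(4t)(sin(3t)·(-1,-1) - cos(3t)·(2,3)).
General solution: c_1X_1 + c_2X_2.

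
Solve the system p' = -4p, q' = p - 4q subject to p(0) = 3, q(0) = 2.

p(t) = 3e^(-4t), q(t) = 3te^(-4t) + 2e^(-4t)

Coefficient matrix A = [[-4, 0], [1, -4]].
Characteristic polynomial det(A - λI) = λ^2 + 8λ + 16 = 0.
Single eigenvalue λ = -4 with algebraic multiplicity 2.
Eigenvector v = (0,-1); generalized eigenvector w with (A-λI)w=v is (-1,3).
General solution: e^(-4t)[K_1·v + K_2·(t·v + w)].
Applying p(0)=3, q(0)=2 gives K_1=-11, K_2=-3.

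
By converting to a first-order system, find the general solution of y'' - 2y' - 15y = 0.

y(t) = K_1e^(5t) + K_2e^(-3t)

Let x_1 = y, x_2 = y'. Then x_1' = x_2 and x_2' = 15x_1 + 2x_2.
A = [[0,1],[15,2]]; det(A-λI) = λ^2 - 2λ - 15.
Eigenvalues λ = 5, -3 with eigenvectors (1,5), (1,-3).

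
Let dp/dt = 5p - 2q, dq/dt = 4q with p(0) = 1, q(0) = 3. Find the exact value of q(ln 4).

A = [[5,-2],[0,4]]; eigenvalues λ = 4, 5.
Eigenvectors: (-2,-1) for λ=4, (-1,0) for λ=5.
From the initial condition, c_1 = -3, c_2 = 5.
q(ln 4) = (-3)(4^4)(-1) + (5)(4^5)(0) = 768.

768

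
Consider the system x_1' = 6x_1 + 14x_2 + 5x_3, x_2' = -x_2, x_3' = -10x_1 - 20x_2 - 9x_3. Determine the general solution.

Coefficient matrix A = [[6, 14, 5], [0, -1, 0], [-10, -20, -9]].
det(A - λI) = 0 gives eigenvalues λ = -4, -1, 1.
For λ=-4: eigenvector (1,0,-2).
For λ=-1: eigenvector (-2,1,0).
For λ=1: eigenvector (1,0,-1).
General solution: C_1e^(-4t)(1,0,-2) + C_2e^(-t)(-2,1,0) + C_3e^(t)(1,0,-1).

x_1(t) = C_1e^(-4t) - 2C_2e^(-t) + C_3e^(t), x_2(t) = C_2e^(-t), x_3(t) = -2C_1e^(-4t) - C_3e^(t)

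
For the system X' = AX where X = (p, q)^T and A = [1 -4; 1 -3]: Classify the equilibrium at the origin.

stable improper node

A = [[1,-4],[1,-3]]; det(A-λI) = λ^2 + 2λ + 1.
repeated λ = -1 with a single eigenvector.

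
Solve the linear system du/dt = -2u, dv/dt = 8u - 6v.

u(t) = K_2e^(-2t), v(t) = K_1e^(-6t) + 2K_2e^(-2t)

Coefficient matrix A = [[-2, 0], [8, -6]].
Characteristic polynomial det(A - λI) = λ^2 + 8λ + 12 = 0.
Eigenvalues λ = -6, -2.
For λ=-6: (A-λI) row 1 is [4, 0], so an eigenvector is (0, 1).
For λ=-2: (A-λI) row 2 is [8, -4], so an eigenvector is (1, 2).
General solution: K_1e^(-6t)(0,1) + K_2e^(-2t)(1,2).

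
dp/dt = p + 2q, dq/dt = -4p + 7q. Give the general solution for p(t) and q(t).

p(t) = K_1e^(3t) + K_2e^(5t), q(t) = K_1e^(3t) + 2K_2e^(5t)

Coefficient matrix A = [[1, 2], [-4, 7]].
Characteristic polynomial det(A - λI) = λ^2 - 8λ + 15 = 0.
Eigenvalues λ = 3, 5.
For λ=3: (A-λI) row 1 is [-2, 2], so an eigenvector is (1, 1).
For λ=5: (A-λI) row 1 is [-4, 2], so an eigenvector is (1, 2).
General solution: K_1e^(3t)(1,1) + K_2e^(5t)(1,2).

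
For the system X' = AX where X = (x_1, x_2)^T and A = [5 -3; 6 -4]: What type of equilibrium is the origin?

saddle

A = [[5,-3],[6,-4]]; det(A-λI) = λ^2 - λ - 2.
λ = -1, 2: opposite signs.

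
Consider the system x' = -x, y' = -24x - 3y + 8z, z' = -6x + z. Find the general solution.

Coefficient matrix A = [[-1, 0, 0], [-24, -3, 8], [-6, 0, 1]].
det(A - λI) = 0 gives eigenvalues λ = -1, -3, 1.
For λ=-1: eigenvector (1,0,3).
For λ=-3: eigenvector (0,1,0).
For λ=1: eigenvector (0,2,1).
General solution: c_1e^(-t)(1,0,3) + c_2e^(-3t)(0,1,0) + c_3e^(t)(0,2,1).

x(t) = c_1e^(-t), y(t) = c_2e^(-3t) + 2c_3e^(t), z(t) = 3c_1e^(-t) + c_3e^(t)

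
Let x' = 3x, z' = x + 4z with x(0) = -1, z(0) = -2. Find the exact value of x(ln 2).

-8

A = [[3,0],[1,4]]; eigenvalues λ = 3, 4.
Eigenvectors: (-1,1) for λ=3, (0,1) for λ=4.
From the initial condition, c_1 = 1, c_2 = -3.
x(ln 2) = (1)(2^3)(-1) + (-3)(2^4)(0) = -8.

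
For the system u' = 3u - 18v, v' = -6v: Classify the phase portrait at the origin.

A = [[3,-18],[0,-6]]; det(A-λI) = λ^2 + 3λ - 18.
λ = 3, -6: opposite signs.

saddle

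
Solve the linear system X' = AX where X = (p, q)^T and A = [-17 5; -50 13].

p(t) = -C_1e^(-2t)sin(5t) + C_2e^(-2t)cos(5t), q(t) = -3C_1e^(-2t)sin(5t) - C_1e^(-2t)cos(5t) - C_2e^(-2t)sin(5t) + 3C_2e^(-2t)cos(5t)

Coefficient matrix A = [[-17, 5], [-50, 13]].
Characteristic polynomial det(A - λI) = λ^2 + 4λ + 29 = 0.
Eigenvalues λ = -2 ± 5i (complex conjugate pair).
For λ=-2+5i: an eigenvector is (0,-1) - i(-1,-3) = (0 + i, -1 + 3i).
A real fundamental pair from Re and Im of e^((-2+5i)t)v: X_1 = e^(-2t)(cos(5t)·(0,-1) + sin(5t)·(-1,-3)), X_2 = e^(-2t)(sin(5t)·(0,-1) - cos(5t)·(-1,-3)).
General solution: C_1X_1 + C_2X_2.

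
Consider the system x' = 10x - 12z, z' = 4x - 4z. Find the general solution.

x(t) = -2c_1e^(4t) - 3c_2e^(2t), z(t) = -c_1e^(4t) - 2c_2e^(2t)

Coefficient matrix A = [[10, -12], [4, -4]].
Characteristic polynomial det(A - λI) = λ^2 - 6λ + 8 = 0.
Eigenvalues λ = 4, 2.
For λ=4: (A-λI) row 1 is [6, -12], so an eigenvector is (-2, -1).
For λ=2: (A-λI) row 1 is [8, -12], so an eigenvector is (-3, -2).
General solution: c_1e^(4t)(-2,-1) + c_2e^(2t)(-3,-2).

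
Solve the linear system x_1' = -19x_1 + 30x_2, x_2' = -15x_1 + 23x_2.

x_1(t) = -C_1e^(2t)sin(3t) + 3C_1e^(2t)cos(3t) + 3C_2e^(2t)sin(3t) + C_2e^(2t)cos(3t), x_2(t) = -C_1e^(2t)sin(3t) + 2C_1e^(2t)cos(3t) + 2C_2e^(2t)sin(3t) + C_2e^(2t)cos(3t)

Coefficient matrix A = [[-19, 30], [-15, 23]].
Characteristic polynomial det(A - λI) = λ^2 - 4λ + 13 = 0.
Eigenvalues λ = 2 ± 3i (complex conjugate pair).
For λ=2+3i: an eigenvector is (3,2) - i(-1,-1) = (3 + i, 2 + i).
A real fundamental pair from Re and Im of e^((2+3i)t)v: X_1 = e^(2t)(cos(3t)·(3,2) + sin(3t)·(-1,-1)), X_2 = e^(2t)(sin(3t)·(3,2) - cos(3t)·(-1,-1)).
General solution: C_1X_1 + C_2X_2.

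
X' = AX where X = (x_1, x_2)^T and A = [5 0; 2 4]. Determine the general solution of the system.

x_1(t) = -K_2e^(5t), x_2(t) = -K_1e^(4t) - 2K_2e^(5t)

Coefficient matrix A = [[5, 0], [2, 4]].
Characteristic polynomial det(A - λI) = λ^2 - 9λ + 20 = 0.
Eigenvalues λ = 4, 5.
For λ=4: (A-λI) row 1 is [1, 0], so an eigenvector is (0, -1).
For λ=5: (A-λI) row 2 is [2, -1], so an eigenvector is (-1, -2).
General solution: K_1e^(4t)(0,-1) + K_2e^(5t)(-1,-2).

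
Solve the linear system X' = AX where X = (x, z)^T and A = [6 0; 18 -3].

x(t) = K_2e^(6t), z(t) = K_1e^(-3t) + 2K_2e^(6t)

Coefficient matrix A = [[6, 0], [18, -3]].
Characteristic polynomial det(A - λI) = λ^2 - 3λ - 18 = 0.
Eigenvalues λ = -3, 6.
For λ=-3: (A-λI) row 1 is [9, 0], so an eigenvector is (0, 1).
For λ=6: (A-λI) row 2 is [18, -9], so an eigenvector is (1, 2).
General solution: K_1e^(-3t)(0,1) + K_2e^(6t)(1,2).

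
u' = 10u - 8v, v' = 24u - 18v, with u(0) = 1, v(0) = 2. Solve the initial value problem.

Coefficient matrix A = [[10, -8], [24, -18]].
Characteristic polynomial det(A - λI) = λ^2 + 8λ + 12 = 0.
Eigenvalues λ = -2, -6.
For λ=-2: (A-λI) row 1 is [12, -8], so an eigenvector is (2, 3).
For λ=-6: (A-λI) row 1 is [16, -8], so an eigenvector is (-1, -2).
General solution: K_1e^(-2t)(2,3) + K_2e^(-6t)(-1,-2).
Applying u(0)=1, v(0)=2 gives K_1=0, K_2=-1.

u(t) = e^(-6t), v(t) = 2e^(-6t)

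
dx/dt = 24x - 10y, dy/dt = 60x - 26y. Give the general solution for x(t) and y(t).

Coefficient matrix A = [[24, -10], [60, -26]].
Characteristic polynomial det(A - λI) = λ^2 + 2λ - 24 = 0.
Eigenvalues λ = -6, 4.
For λ=-6: (A-λI) row 1 is [30, -10], so an eigenvector is (1, 3).
For λ=4: (A-λI) row 1 is [20, -10], so an eigenvector is (1, 2).
General solution: c_1e^(-6t)(1,3) + c_2e^(4t)(1,2).

x(t) = c_1e^(-6t) + c_2e^(4t), y(t) = 3c_1e^(-6t) + 2c_2e^(4t)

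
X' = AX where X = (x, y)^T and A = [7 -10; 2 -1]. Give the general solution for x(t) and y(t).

x(t) = 2C_1e^(3t)sin(2t) + C_1e^(3t)cos(2t) + C_2e^(3t)sin(2t) - 2C_2e^(3t)cos(2t), y(t) = C_1e^(3t)sin(2t) - C_2e^(3t)cos(2t)

Coefficient matrix A = [[7, -10], [2, -1]].
Characteristic polynomial det(A - λI) = λ^2 - 6λ + 13 = 0.
Eigenvalues λ = 3 ± 2i (complex conjugate pair).
For λ=3+2i: an eigenvector is (1,0) - i(2,1) = (1 - 2i, 0 - i).
A real fundamental pair from Re and Im of e^((3+2i)t)v: X_1 = e^(3t)(cos(2t)·(1,0) + sin(2t)·(2,1)), X_2 = e^(3t)(sin(2t)·(1,0) - cos(2t)·(2,1)).
General solution: C_1X_1 + C_2X_2.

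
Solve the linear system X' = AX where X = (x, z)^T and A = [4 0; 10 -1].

x(t) = C_1e^(4t), z(t) = 2C_1e^(4t) + C_2e^(-t)

Coefficient matrix A = [[4, 0], [10, -1]].
Characteristic polynomial det(A - λI) = λ^2 - 3λ - 4 = 0.
Eigenvalues λ = 4, -1.
For λ=4: (A-λI) row 2 is [10, -5], so an eigenvector is (1, 2).
For λ=-1: (A-λI) row 1 is [5, 0], so an eigenvector is (0, 1).
General solution: C_1e^(4t)(1,2) + C_2e^(-t)(0,1).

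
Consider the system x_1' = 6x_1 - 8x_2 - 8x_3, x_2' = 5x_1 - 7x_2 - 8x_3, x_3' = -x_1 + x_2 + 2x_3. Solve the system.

x_1(t) = C_1e^(-2t) - 2C_2e^(2t), x_2(t) = C_1e^(-2t) - 2C_2e^(2t) - C_3e^(t), x_3(t) = C_2e^(2t) + C_3e^(t)

Coefficient matrix A = [[6, -8, -8], [5, -7, -8], [-1, 1, 2]].
det(A - λI) = 0 gives eigenvalues λ = -2, 2, 1.
For λ=-2: eigenvector (1,1,0).
For λ=2: eigenvector (-2,-2,1).
For λ=1: eigenvector (0,-1,1).
General solution: C_1e^(-2t)(1,1,0) + C_2e^(2t)(-2,-2,1) + C_3e^(t)(0,-1,1).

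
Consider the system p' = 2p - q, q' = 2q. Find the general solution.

p(t) = C_1e^(2t) + C_2te^(2t) - 2C_2e^(2t), q(t) = -C_2e^(2t)

Coefficient matrix A = [[2, -1], [0, 2]].
Characteristic polynomial det(A - λI) = λ^2 - 4λ + 4 = 0.
Single eigenvalue λ = 2 with algebraic multiplicity 2.
Eigenvector v = (1,0); generalized eigenvector w with (A-λI)w=v is (-2,-1).
General solution: e^(2t)[C_1·v + C_2·(t·v + w)].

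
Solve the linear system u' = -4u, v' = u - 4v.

u(t) = c_2e^(-4t), v(t) = c_1e^(-4t) + c_2te^(-4t) + 2c_2e^(-4t)

Coefficient matrix A = [[-4, 0], [1, -4]].
Characteristic polynomial det(A - λI) = λ^2 + 8λ + 16 = 0.
Single eigenvalue λ = -4 with algebraic multiplicity 2.
Eigenvector v = (0,1); generalized eigenvector w with (A-λI)w=v is (1,2).
General solution: e^(-4t)[c_1·v + c_2·(t·v + w)].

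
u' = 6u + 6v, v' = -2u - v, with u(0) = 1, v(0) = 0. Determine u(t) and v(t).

Coefficient matrix A = [[6, 6], [-2, -1]].
Characteristic polynomial det(A - λI) = λ^2 - 5λ + 6 = 0.
Eigenvalues λ = 2, 3.
For λ=2: (A-λI) row 1 is [4, 6], so an eigenvector is (3, -2).
For λ=3: (A-λI) row 1 is [3, 6], so an eigenvector is (-2, 1).
General solution: c_1e^(2t)(3,-2) + c_2e^(3t)(-2,1).
Applying u(0)=1, v(0)=0 gives c_1=-1, c_2=-2.

u(t) = 4e^(3t) - 3e^(2t), v(t) = -2e^(3t) + 2e^(2t)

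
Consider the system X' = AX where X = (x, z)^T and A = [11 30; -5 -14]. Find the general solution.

Coefficient matrix A = [[11, 30], [-5, -14]].
Characteristic polynomial det(A - λI) = λ^2 + 3λ - 4 = 0.
Eigenvalues λ = 1, -4.
For λ=1: (A-λI) row 1 is [10, 30], so an eigenvector is (3, -1).
For λ=-4: (A-λI) row 1 is [15, 30], so an eigenvector is (-2, 1).
General solution: C_1e^(t)(3,-1) + C_2e^(-4t)(-2,1).

x(t) = 3C_1e^(t) - 2C_2e^(-4t), z(t) = -C_1e^(t) + C_2e^(-4t)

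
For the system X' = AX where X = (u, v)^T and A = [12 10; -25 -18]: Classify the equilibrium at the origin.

stable spiral

A = [[12,10],[-25,-18]]; det(A-λI) = λ^2 + 6λ + 34.
λ = -3 ± 5i: negative real part.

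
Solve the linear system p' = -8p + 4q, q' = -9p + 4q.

p(t) = -2C_1e^(-2t) - 2C_2te^(-2t) - C_2e^(-2t), q(t) = -3C_1e^(-2t) - 3C_2te^(-2t) - 2C_2e^(-2t)

Coefficient matrix A = [[-8, 4], [-9, 4]].
Characteristic polynomial det(A - λI) = λ^2 + 4λ + 4 = 0.
Single eigenvalue λ = -2 with algebraic multiplicity 2.
Eigenvector v = (-2,-3); generalized eigenvector w with (A-λI)w=v is (-1,-2).
General solution: e^(-2t)[C_1·v + C_2·(t·v + w)].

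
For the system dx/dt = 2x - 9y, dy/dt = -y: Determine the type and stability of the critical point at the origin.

A = [[2,-9],[0,-1]]; det(A-λI) = λ^2 - λ - 2.
λ = -1, 2: opposite signs.

saddle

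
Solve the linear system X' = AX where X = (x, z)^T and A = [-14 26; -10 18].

x(t) = 3K_1e^(2t)sin(2t) - 2K_1e^(2t)cos(2t) - 2K_2e^(2t)sin(2t) - 3K_2e^(2t)cos(2t), z(t) = 2K_1e^(2t)sin(2t) - K_1e^(2t)cos(2t) - K_2e^(2t)sin(2t) - 2K_2e^(2t)cos(2t)

Coefficient matrix A = [[-14, 26], [-10, 18]].
Characteristic polynomial det(A - λI) = λ^2 - 4λ + 8 = 0.
Eigenvalues λ = 2 ± 2i (complex conjugate pair).
For λ=2+2i: an eigenvector is (-2,-1) - i(3,2) = (-2 - 3i, -1 - 2i).
A real fundamental pair from Re and Im of e^((2+2i)t)v: X_1 = e^(2t)(cos(2t)·(-2,-1) + sin(2t)·(3,2)), X_2 = e^(2t)(sin(2t)·(-2,-1) - cos(2t)·(3,2)).
General solution: K_1X_1 + K_2X_2.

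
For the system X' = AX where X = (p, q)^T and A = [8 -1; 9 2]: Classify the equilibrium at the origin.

A = [[8,-1],[9,2]]; det(A-λI) = λ^2 - 10λ + 25.
repeated λ = 5 with a single eigenvector.

unstable improper node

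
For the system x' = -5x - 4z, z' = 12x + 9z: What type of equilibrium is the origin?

unstable node

A = [[-5,-4],[12,9]]; det(A-λI) = λ^2 - 4λ + 3.
λ = 1, 3: both positive.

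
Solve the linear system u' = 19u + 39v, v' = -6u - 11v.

Coefficient matrix A = [[19, 39], [-6, -11]].
Characteristic polynomial det(A - λI) = λ^2 - 8λ + 25 = 0.
Eigenvalues λ = 4 ± 3i (complex conjugate pair).
For λ=4+3i: an eigenvector is (-3,1) - i(-2,1) = (-3 + 2i, 1 - i).
A real fundamental pair from Re and Im of e^((4+3i)t)v: X_1 = e^(4t)(cos(3t)·(-3,1) + sin(3t)·(-2,1)), X_2 = e^(4t)(sin(3t)·(-3,1) - cos(3t)·(-2,1)).
General solution: c_1X_1 + c_2X_2.

u(t) = -2c_1e^(4t)sin(3t) - 3c_1e^(4t)cos(3t) - 3c_2e^(4t)sin(3t) + 2c_2e^(4t)cos(3t), v(t) = c_1e^(4t)sin(3t) + c_1e^(4t)cos(3t) + c_2e^(4t)sin(3t) - c_2e^(4t)cos(3t)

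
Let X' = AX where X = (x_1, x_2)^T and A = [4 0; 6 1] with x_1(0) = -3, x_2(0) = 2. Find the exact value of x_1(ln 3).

-243

A = [[4,0],[6,1]]; eigenvalues λ = 1, 4.
Eigenvectors: (0,1) for λ=1, (1,2) for λ=4.
From the initial condition, c_1 = 8, c_2 = -3.
x_1(ln 3) = (8)(3^1)(0) + (-3)(3^4)(1) = -243.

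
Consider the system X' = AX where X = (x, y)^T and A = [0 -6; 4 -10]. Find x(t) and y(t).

Coefficient matrix A = [[0, -6], [4, -10]].
Characteristic polynomial det(A - λI) = λ^2 + 10λ + 24 = 0.
Eigenvalues λ = -6, -4.
For λ=-6: (A-λI) row 1 is [6, -6], so an eigenvector is (-1, -1).
For λ=-4: (A-λI) row 1 is [4, -6], so an eigenvector is (-3, -2).
General solution: K_1e^(-6t)(-1,-1) + K_2e^(-4t)(-3,-2).

x(t) = -K_1e^(-6t) - 3K_2e^(-4t), y(t) = -K_1e^(-6t) - 2K_2e^(-4t)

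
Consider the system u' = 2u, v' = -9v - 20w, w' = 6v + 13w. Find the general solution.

Coefficient matrix A = [[2, 0, 0], [0, -9, -20], [0, 6, 13]].
det(A - λI) = 0 gives eigenvalues λ = 2, 3, 1.
For λ=2: eigenvector (1,0,0).
For λ=3: eigenvector (0,-5,3).
For λ=1: eigenvector (0,-2,1).
General solution: C_1e^(2t)(1,0,0) + C_2e^(3t)(0,-5,3) + C_3e^(t)(0,-2,1).

u(t) = C_1e^(2t), v(t) = -5C_2e^(3t) - 2C_3e^(t), w(t) = 3C_2e^(3t) + C_3e^(t)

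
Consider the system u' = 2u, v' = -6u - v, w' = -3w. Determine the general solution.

u(t) = C_1e^(2t), v(t) = -2C_1e^(2t) + C_2e^(-t), w(t) = C_3e^(-3t)

Coefficient matrix A = [[2, 0, 0], [-6, -1, 0], [0, 0, -3]].
det(A - λI) = 0 gives eigenvalues λ = 2, -1, -3.
For λ=2: eigenvector (1,-2,0).
For λ=-1: eigenvector (0,1,0).
For λ=-3: eigenvector (0,0,1).
General solution: C_1e^(2t)(1,-2,0) + C_2e^(-t)(0,1,0) + C_3e^(-3t)(0,0,1).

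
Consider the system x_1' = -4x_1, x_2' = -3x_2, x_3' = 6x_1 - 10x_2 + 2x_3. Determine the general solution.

x_1(t) = c_3e^(-4t), x_2(t) = c_2e^(-3t), x_3(t) = c_1e^(2t) + 2c_2e^(-3t) - c_3e^(-4t)

Coefficient matrix A = [[-4, 0, 0], [0, -3, 0], [6, -10, 2]].
det(A - λI) = 0 gives eigenvalues λ = 2, -3, -4.
For λ=2: eigenvector (0,0,1).
For λ=-3: eigenvector (0,1,2).
For λ=-4: eigenvector (1,0,-1).
General solution: c_1e^(2t)(0,0,1) + c_2e^(-3t)(0,1,2) + c_3e^(-4t)(1,0,-1).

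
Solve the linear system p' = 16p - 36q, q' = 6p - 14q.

p(t) = -3K_1e^(4t) + 2K_2e^(-2t), q(t) = -K_1e^(4t) + K_2e^(-2t)

Coefficient matrix A = [[16, -36], [6, -14]].
Characteristic polynomial det(A - λI) = λ^2 - 2λ - 8 = 0.
Eigenvalues λ = 4, -2.
For λ=4: (A-λI) row 1 is [12, -36], so an eigenvector is (-3, -1).
For λ=-2: (A-λI) row 1 is [18, -36], so an eigenvector is (2, 1).
General solution: K_1e^(4t)(-3,-1) + K_2e^(-2t)(2,1).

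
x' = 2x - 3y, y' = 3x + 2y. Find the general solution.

Coefficient matrix A = [[2, -3], [3, 2]].
Characteristic polynomial det(A - λI) = λ^2 - 4λ + 13 = 0.
Eigenvalues λ = 2 ± 3i (complex conjugate pair).
For λ=2+3i: an eigenvector is (0,1) - i(-1,0) = (0 + i, 1).
A real fundamental pair from Re and Im of e^((2+3i)t)v: X_1 = e^(2t)(cos(3t)·(0,1) + sin(3t)·(-1,0)), X_2 = e^(2t)(sin(3t)·(0,1) - cos(3t)·(-1,0)).
General solution: C_1X_1 + C_2X_2.

x(t) = -C_1e^(2t)sin(3t) + C_2e^(2t)cos(3t), y(t) = C_1e^(2t)cos(3t) + C_2e^(2t)sin(3t)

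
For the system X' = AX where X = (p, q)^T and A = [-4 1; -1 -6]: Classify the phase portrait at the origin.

A = [[-4,1],[-1,-6]]; det(A-λI) = λ^2 + 10λ + 25.
repeated λ = -5 with a single eigenvector.

stable improper node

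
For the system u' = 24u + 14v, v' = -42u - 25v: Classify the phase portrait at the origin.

saddle

A = [[24,14],[-42,-25]]; det(A-λI) = λ^2 + λ - 12.
λ = 3, -4: opposite signs.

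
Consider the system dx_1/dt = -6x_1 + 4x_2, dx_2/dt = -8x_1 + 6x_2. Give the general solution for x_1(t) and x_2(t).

Coefficient matrix A = [[-6, 4], [-8, 6]].
Characteristic polynomial det(A - λI) = λ^2 - 4 = 0.
Eigenvalues λ = -2, 2.
For λ=-2: (A-λI) row 1 is [-4, 4], so an eigenvector is (-1, -1).
For λ=2: (A-λI) row 1 is [-8, 4], so an eigenvector is (1, 2).
General solution: C_1e^(-2t)(-1,-1) + C_2e^(2t)(1,2).

x_1(t) = -C_1e^(-2t) + C_2e^(2t), x_2(t) = -C_1e^(-2t) + 2C_2e^(2t)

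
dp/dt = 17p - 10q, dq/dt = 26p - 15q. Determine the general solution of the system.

p(t) = c_1e^(t)sin(2t) + 2c_1e^(t)cos(2t) + 2c_2e^(t)sin(2t) - c_2e^(t)cos(2t), q(t) = 2c_1e^(t)sin(2t) + 3c_1e^(t)cos(2t) + 3c_2e^(t)sin(2t) - 2c_2e^(t)cos(2t)

Coefficient matrix A = [[17, -10], [26, -15]].
Characteristic polynomial det(A - λI) = λ^2 - 2λ + 5 = 0.
Eigenvalues λ = 1 ± 2i (complex conjugate pair).
For λ=1+2i: an eigenvector is (2,3) - i(1,2) = (2 - i, 3 - 2i).
A real fundamental pair from Re and Im of e^((1+2i)t)v: X_1 = e^(t)(cos(2t)·(2,3) + sin(2t)·(1,2)), X_2 = e^(t)(sin(2t)·(2,3) - cos(2t)·(1,2)).
General solution: c_1X_1 + c_2X_2.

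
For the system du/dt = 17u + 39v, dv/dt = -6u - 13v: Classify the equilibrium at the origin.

unstable spiral

A = [[17,39],[-6,-13]]; det(A-λI) = λ^2 - 4λ + 13.
λ = 2 ± 3i: positive real part.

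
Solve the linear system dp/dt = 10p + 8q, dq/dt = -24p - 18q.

p(t) = 2C_1e^(-2t) - C_2e^(-6t), q(t) = -3C_1e^(-2t) + 2C_2e^(-6t)

Coefficient matrix A = [[10, 8], [-24, -18]].
Characteristic polynomial det(A - λI) = λ^2 + 8λ + 12 = 0.
Eigenvalues λ = -2, -6.
For λ=-2: (A-λI) row 1 is [12, 8], so an eigenvector is (2, -3).
For λ=-6: (A-λI) row 1 is [16, 8], so an eigenvector is (-1, 2).
General solution: C_1e^(-2t)(2,-3) + C_2e^(-6t)(-1,2).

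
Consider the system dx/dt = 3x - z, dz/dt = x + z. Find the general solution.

Coefficient matrix A = [[3, -1], [1, 1]].
Characteristic polynomial det(A - λI) = λ^2 - 4λ + 4 = 0.
Single eigenvalue λ = 2 with algebraic multiplicity 2.
Eigenvector v = (1,1); generalized eigenvector w with (A-λI)w=v is (2,1).
General solution: e^(2t)[K_1·v + K_2·(t·v + w)].

x(t) = K_1e^(2t) + K_2te^(2t) + 2K_2e^(2t), z(t) = K_1e^(2t) + K_2te^(2t) + K_2e^(2t)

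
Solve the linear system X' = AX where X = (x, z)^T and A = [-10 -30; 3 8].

x(t) = -3K_1e^(-t)sin(3t) + K_1e^(-t)cos(3t) + K_2e^(-t)sin(3t) + 3K_2e^(-t)cos(3t), z(t) = K_1e^(-t)sin(3t) - K_2e^(-t)cos(3t)

Coefficient matrix A = [[-10, -30], [3, 8]].
Characteristic polynomial det(A - λI) = λ^2 + 2λ + 10 = 0.
Eigenvalues λ = -1 ± 3i (complex conjugate pair).
For λ=-1+3i: an eigenvector is (1,0) - i(-3,1) = (1 + 3i, 0 - i).
A real fundamental pair from Re and Im of e^((-1+3i)t)v: X_1 = e^(-t)(cos(3t)·(1,0) + sin(3t)·(-3,1)), X_2 = e^(-t)(sin(3t)·(1,0) - cos(3t)·(-3,1)).
General solution: K_1X_1 + K_2X_2.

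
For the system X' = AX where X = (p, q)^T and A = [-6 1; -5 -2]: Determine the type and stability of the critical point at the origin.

A = [[-6,1],[-5,-2]]; det(A-λI) = λ^2 + 8λ + 17.
λ = -4 ± i: negative real part.

stable spiral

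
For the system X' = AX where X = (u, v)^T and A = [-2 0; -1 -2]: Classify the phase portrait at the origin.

stable improper node

A = [[-2,0],[-1,-2]]; det(A-λI) = λ^2 + 4λ + 4.
repeated λ = -2 with a single eigenvector.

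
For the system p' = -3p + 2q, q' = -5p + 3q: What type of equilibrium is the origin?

A = [[-3,2],[-5,3]]; det(A-λI) = λ^2 + 1.
λ = 0 ± i: zero real part.

center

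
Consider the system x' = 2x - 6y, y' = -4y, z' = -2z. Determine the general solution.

Coefficient matrix A = [[2, -6, 0], [0, -4, 0], [0, 0, -2]].
det(A - λI) = 0 gives eigenvalues λ = 2, -4, -2.
For λ=2: eigenvector (1,0,0).
For λ=-4: eigenvector (1,1,0).
For λ=-2: eigenvector (0,0,1).
General solution: c_1e^(2t)(1,0,0) + c_2e^(-4t)(1,1,0) + c_3e^(-2t)(0,0,1).

x(t) = c_1e^(2t) + c_2e^(-4t), y(t) = c_2e^(-4t), z(t) = c_3e^(-2t)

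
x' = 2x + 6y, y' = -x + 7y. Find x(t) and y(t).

Coefficient matrix A = [[2, 6], [-1, 7]].
Characteristic polynomial det(A - λI) = λ^2 - 9λ + 20 = 0.
Eigenvalues λ = 5, 4.
For λ=5: (A-λI) row 1 is [-3, 6], so an eigenvector is (-2, -1).
For λ=4: (A-λI) row 1 is [-2, 6], so an eigenvector is (-3, -1).
General solution: C_1e^(5t)(-2,-1) + C_2e^(4t)(-3,-1).

x(t) = -2C_1e^(5t) - 3C_2e^(4t), y(t) = -C_1e^(5t) - C_2e^(4t)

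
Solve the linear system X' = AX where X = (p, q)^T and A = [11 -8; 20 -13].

Coefficient matrix A = [[11, -8], [20, -13]].
Characteristic polynomial det(A - λI) = λ^2 + 2λ + 17 = 0.
Eigenvalues λ = -1 ± 4i (complex conjugate pair).
For λ=-1+4i: an eigenvector is (1,1) - i(1,2) = (1 - i, 1 - 2i).
A real fundamental pair from Re and Im of e^((-1+4i)t)v: X_1 = e^(-t)(cos(4t)·(1,1) + sin(4t)·(1,2)), X_2 = e^(-t)(sin(4t)·(1,1) - cos(4t)·(1,2)).
General solution: K_1X_1 + K_2X_2.

p(t) = K_1e^(-t)sin(4t) + K_1e^(-t)cos(4t) + K_2e^(-t)sin(4t) - K_2e^(-t)cos(4t), q(t) = 2K_1e^(-t)sin(4t) + K_1e^(-t)cos(4t) + K_2e^(-t)sin(4t) - 2K_2e^(-t)cos(4t)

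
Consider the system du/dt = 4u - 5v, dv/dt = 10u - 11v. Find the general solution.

u(t) = C_1e^(-t) + C_2e^(-6t), v(t) = C_1e^(-t) + 2C_2e^(-6t)

Coefficient matrix A = [[4, -5], [10, -11]].
Characteristic polynomial det(A - λI) = λ^2 + 7λ + 6 = 0.
Eigenvalues λ = -1, -6.
For λ=-1: (A-λI) row 1 is [5, -5], so an eigenvector is (1, 1).
For λ=-6: (A-λI) row 1 is [10, -5], so an eigenvector is (1, 2).
General solution: C_1e^(-t)(1,1) + C_2e^(-6t)(1,2).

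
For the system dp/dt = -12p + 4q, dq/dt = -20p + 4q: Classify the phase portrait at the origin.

stable spiral

A = [[-12,4],[-20,4]]; det(A-λI) = λ^2 + 8λ + 32.
λ = -4 ± 4i: negative real part.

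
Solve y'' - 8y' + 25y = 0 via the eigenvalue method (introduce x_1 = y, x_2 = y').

y(t) = K_1e^(4t)cos(3t) + K_2e^(4t)sin(3t)

Let x_1 = y, x_2 = y'. Then x_1' = x_2 and x_2' = -25x_1 + 8x_2.
A = [[0,1],[-25,8]]; det(A-λI) = λ^2 - 8λ + 25.
Eigenvalues λ = 4 ± 3i.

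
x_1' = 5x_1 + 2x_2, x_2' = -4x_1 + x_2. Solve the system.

x_1(t) = -c_1e^(3t)sin(2t) + c_2e^(3t)cos(2t), x_2(t) = c_1e^(3t)sin(2t) - c_1e^(3t)cos(2t) - c_2e^(3t)sin(2t) - c_2e^(3t)cos(2t)

Coefficient matrix A = [[5, 2], [-4, 1]].
Characteristic polynomial det(A - λI) = λ^2 - 6λ + 13 = 0.
Eigenvalues λ = 3 ± 2i (complex conjugate pair).
For λ=3+2i: an eigenvector is (0,-1) - i(-1,1) = (0 + i, -1 - i).
A real fundamental pair from Re and Im of e^((3+2i)t)v: X_1 = e^(3t)(cos(2t)·(0,-1) + sin(2t)·(-1,1)), X_2 = e^(3t)(sin(2t)·(0,-1) - cos(2t)·(-1,1)).
General solution: c_1X_1 + c_2X_2.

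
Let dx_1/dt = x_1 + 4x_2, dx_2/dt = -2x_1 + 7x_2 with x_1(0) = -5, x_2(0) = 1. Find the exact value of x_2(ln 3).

1539

A = [[1,4],[-2,7]]; eigenvalues λ = 3, 5.
Eigenvectors: (2,1) for λ=3, (-1,-1) for λ=5.
From the initial condition, c_1 = -6, c_2 = -7.
x_2(ln 3) = (-6)(3^3)(1) + (-7)(3^5)(-1) = 1539.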